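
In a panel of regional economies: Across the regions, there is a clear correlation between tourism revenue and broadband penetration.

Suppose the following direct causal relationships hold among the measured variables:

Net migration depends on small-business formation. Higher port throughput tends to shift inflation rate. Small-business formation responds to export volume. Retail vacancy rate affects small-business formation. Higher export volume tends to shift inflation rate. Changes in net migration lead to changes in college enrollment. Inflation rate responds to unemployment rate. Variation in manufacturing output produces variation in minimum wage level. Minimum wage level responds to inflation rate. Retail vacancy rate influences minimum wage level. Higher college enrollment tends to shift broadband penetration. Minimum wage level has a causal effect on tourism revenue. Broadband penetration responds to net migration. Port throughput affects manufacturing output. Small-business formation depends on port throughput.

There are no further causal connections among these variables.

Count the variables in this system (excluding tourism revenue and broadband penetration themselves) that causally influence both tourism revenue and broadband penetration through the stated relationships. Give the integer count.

3

The common causes are: export volume (to tourism revenue via export volume → inflation rate → minimum wage level → tourism revenue; to broadband penetration via export volume → small-business formation → net migration → broadband penetration); port throughput (to tourism revenue via port throughput → manufacturing output → minimum wage level → tourism revenue; to broadband penetration via port throughput → small-business formation → net migration → broadband penetration); retail vacancy rate (to tourism revenue via retail vacancy rate → minimum wage level → tourism revenue; to broadband penetration via retail vacancy rate → small-business formation → net migration → broadband penetration).
Every other variable lacks a causal path to at least one of tourism revenue and broadband penetration.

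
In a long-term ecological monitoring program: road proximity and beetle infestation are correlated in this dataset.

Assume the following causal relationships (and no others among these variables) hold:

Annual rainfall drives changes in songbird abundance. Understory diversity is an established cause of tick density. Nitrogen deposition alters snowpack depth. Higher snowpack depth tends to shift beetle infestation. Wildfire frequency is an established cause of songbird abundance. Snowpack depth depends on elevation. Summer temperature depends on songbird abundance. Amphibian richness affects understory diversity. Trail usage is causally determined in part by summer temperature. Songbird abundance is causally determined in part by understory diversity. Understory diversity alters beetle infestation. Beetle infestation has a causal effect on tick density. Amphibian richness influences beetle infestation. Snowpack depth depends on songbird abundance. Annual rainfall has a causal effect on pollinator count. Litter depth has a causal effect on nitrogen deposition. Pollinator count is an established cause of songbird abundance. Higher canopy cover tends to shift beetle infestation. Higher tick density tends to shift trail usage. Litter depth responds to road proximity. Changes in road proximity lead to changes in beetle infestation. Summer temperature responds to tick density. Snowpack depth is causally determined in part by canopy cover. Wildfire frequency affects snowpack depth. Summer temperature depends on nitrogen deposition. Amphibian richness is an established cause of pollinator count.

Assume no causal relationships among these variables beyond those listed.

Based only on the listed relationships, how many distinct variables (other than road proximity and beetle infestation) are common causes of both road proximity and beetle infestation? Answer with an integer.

0

No listed variable has a causal path to both road proximity and beetle infestation, so there are no common causes.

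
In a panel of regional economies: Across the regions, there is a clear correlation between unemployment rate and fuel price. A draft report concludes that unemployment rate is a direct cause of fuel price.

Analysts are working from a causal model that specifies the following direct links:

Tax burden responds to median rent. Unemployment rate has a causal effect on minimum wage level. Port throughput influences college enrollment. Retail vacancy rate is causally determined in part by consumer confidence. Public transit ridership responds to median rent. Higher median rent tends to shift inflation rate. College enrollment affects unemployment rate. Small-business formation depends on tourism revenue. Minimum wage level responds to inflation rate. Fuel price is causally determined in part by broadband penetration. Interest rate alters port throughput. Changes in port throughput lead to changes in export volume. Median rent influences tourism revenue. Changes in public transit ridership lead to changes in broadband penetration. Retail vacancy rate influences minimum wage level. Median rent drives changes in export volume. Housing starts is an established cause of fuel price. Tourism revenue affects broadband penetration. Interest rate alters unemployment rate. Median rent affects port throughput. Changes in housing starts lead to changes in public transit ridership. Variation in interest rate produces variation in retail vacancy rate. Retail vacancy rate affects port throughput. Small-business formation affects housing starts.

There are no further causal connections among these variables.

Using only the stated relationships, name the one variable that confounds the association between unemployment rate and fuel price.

median rent

Median rent has a causal path to unemployment rate (median rent → port throughput → college enrollment → unemployment rate) and a separate causal path to fuel price (median rent → tourism revenue → broadband penetration → fuel price), so it is a common cause of both.
No stated relationship gives unemployment rate a causal route to fuel price, so the correlation is explained by the shared upstream cause rather than a direct effect.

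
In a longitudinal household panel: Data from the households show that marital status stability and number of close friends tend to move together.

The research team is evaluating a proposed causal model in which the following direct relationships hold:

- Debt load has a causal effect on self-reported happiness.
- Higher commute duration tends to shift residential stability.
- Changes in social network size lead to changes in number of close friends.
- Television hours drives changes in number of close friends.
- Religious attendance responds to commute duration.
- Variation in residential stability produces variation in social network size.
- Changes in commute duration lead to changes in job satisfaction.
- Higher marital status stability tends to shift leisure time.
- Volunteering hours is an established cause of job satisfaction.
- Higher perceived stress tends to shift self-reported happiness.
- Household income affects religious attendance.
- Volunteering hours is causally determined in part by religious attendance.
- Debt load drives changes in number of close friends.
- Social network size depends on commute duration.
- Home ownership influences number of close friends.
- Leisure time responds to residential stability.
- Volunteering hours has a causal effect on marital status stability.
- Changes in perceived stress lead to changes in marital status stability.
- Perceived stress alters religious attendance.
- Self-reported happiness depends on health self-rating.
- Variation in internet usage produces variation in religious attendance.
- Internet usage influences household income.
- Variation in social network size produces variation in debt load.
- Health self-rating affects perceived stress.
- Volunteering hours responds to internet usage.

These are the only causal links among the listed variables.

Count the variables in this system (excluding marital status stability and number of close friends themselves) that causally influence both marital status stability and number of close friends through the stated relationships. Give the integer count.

1

The common causes are: commute duration (to marital status stability via commute duration → religious attendance → volunteering hours → marital status stability; to number of close friends via commute duration → social network size → number of close friends).
Every other variable lacks a causal path to at least one of marital status stability and number of close friends.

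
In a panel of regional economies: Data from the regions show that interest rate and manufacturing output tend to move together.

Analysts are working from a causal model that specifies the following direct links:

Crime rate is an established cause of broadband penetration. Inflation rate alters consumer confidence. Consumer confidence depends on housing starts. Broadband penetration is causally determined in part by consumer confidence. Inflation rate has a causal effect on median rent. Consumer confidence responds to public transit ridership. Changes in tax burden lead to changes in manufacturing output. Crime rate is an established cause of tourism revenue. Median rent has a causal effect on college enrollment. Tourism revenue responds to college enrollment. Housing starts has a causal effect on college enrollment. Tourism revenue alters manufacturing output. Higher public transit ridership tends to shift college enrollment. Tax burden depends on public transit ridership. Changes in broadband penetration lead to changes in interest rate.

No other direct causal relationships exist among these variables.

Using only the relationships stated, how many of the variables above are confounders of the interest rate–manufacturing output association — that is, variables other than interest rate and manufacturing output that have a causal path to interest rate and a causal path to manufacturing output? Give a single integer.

4

The common causes are: crime rate (to interest rate via crime rate → broadband penetration → interest rate; to manufacturing output via crime rate → tourism revenue → manufacturing output); housing starts (to interest rate via housing starts → consumer confidence → broadband penetration → interest rate; to manufacturing output via housing starts → college enrollment → tourism revenue → manufacturing output); inflation rate (to interest rate via inflation rate → consumer confidence → broadband penetration → interest rate; to manufacturing output via inflation rate → median rent → college enrollment → tourism revenue → manufacturing output); public transit ridership (to interest rate via public transit ridership → consumer confidence → broadband penetration → interest rate; to manufacturing output via public transit ridership → tax burden → manufacturing output).
Every other variable lacks a causal path to at least one of interest rate and manufacturing output.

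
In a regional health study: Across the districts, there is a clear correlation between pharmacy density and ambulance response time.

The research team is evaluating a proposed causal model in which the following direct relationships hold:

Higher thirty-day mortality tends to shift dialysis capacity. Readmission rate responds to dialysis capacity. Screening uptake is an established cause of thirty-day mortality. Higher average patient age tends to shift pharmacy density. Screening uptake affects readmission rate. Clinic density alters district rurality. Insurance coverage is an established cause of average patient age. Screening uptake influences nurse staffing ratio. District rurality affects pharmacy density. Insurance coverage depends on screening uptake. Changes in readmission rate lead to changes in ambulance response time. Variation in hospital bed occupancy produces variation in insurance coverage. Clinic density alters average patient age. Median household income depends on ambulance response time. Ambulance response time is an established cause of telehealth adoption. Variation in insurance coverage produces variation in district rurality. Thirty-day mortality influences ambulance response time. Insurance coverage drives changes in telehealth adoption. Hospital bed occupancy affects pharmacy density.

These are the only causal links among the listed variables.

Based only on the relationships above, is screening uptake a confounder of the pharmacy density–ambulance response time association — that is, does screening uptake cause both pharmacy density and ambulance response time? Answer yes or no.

Screening uptake has a causal path to pharmacy density (screening uptake → insurance coverage → average patient age → pharmacy density) and to ambulance response time (screening uptake → thirty-day mortality → ambulance response time), so it is a common cause of both — a confounder.

yes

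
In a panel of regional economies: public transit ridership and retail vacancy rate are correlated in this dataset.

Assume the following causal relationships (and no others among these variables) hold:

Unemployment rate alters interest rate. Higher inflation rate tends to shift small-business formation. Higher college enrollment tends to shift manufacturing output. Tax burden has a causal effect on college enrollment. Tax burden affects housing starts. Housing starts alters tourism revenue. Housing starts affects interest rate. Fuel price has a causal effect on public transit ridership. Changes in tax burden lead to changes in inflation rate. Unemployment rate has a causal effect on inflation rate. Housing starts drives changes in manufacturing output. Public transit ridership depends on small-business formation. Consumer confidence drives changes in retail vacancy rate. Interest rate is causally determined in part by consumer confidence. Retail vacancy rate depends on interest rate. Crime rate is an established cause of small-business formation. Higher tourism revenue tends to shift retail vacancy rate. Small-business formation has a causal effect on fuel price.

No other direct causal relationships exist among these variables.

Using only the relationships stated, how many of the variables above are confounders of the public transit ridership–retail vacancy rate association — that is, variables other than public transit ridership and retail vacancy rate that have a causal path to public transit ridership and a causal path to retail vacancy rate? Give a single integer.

2

The common causes are: tax burden (to public transit ridership via tax burden → inflation rate → small-business formation → public transit ridership; to retail vacancy rate via tax burden → housing starts → interest rate → retail vacancy rate); unemployment rate (to public transit ridership via unemployment rate → inflation rate → small-business formation → public transit ridership; to retail vacancy rate via unemployment rate → interest rate → retail vacancy rate).
Every other variable lacks a causal path to at least one of public transit ridership and retail vacancy rate.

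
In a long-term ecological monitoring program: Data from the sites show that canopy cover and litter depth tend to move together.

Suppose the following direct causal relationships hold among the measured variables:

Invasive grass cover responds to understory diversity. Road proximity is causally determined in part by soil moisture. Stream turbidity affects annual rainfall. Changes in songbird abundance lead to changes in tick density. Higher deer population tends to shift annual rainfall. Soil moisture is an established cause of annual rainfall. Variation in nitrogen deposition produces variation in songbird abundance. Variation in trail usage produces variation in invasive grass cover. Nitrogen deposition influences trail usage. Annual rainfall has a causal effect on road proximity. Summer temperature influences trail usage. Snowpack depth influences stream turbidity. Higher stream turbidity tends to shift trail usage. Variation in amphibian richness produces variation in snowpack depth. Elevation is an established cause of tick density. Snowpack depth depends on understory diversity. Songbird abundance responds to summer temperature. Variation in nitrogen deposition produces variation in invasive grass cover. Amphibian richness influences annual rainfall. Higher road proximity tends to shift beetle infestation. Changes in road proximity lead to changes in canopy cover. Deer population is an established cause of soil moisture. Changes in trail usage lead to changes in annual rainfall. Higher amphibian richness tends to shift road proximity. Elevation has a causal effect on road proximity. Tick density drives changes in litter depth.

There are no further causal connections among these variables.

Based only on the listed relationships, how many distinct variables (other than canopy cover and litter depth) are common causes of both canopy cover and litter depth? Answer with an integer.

The common causes are: elevation (to canopy cover via elevation → road proximity → canopy cover; to litter depth via elevation → tick density → litter depth); nitrogen deposition (to canopy cover via nitrogen deposition → trail usage → annual rainfall → road proximity → canopy cover; to litter depth via nitrogen deposition → songbird abundance → tick density → litter depth); summer temperature (to canopy cover via summer temperature → trail usage → annual rainfall → road proximity → canopy cover; to litter depth via summer temperature → songbird abundance → tick density → litter depth).
Every other variable lacks a causal path to at least one of canopy cover and litter depth.

3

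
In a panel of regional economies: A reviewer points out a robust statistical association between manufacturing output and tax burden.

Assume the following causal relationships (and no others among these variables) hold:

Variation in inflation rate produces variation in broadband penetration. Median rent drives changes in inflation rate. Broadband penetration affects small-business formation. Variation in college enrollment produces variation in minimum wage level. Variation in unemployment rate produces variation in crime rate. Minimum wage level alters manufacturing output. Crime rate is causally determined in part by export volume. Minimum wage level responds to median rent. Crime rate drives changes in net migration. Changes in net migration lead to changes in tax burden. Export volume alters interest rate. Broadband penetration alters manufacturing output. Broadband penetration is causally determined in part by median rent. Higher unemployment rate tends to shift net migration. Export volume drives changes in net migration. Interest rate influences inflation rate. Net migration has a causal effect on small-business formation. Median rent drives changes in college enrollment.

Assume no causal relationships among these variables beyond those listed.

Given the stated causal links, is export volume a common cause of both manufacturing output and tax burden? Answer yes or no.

yes

Export volume has a causal path to manufacturing output (export volume → interest rate → inflation rate → broadband penetration → manufacturing output) and to tax burden (export volume → net migration → tax burden), so it is a common cause of both — a confounder.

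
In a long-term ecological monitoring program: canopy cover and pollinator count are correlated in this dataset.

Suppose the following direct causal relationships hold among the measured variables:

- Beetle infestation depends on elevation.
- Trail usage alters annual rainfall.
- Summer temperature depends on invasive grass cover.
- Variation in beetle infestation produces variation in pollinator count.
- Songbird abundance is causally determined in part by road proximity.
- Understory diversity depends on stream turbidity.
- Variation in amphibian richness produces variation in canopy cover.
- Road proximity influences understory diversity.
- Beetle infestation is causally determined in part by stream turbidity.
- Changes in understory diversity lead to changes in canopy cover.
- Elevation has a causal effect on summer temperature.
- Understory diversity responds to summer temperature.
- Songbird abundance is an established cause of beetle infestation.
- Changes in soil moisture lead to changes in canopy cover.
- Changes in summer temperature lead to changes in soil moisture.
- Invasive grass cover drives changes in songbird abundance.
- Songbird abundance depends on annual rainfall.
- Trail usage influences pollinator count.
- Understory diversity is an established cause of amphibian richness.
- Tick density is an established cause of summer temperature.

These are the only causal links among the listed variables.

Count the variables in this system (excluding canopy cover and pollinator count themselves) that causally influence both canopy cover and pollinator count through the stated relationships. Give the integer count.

4

The common causes are: elevation (to canopy cover via elevation → summer temperature → understory diversity → canopy cover; to pollinator count via elevation → beetle infestation → pollinator count); invasive grass cover (to canopy cover via invasive grass cover → summer temperature → understory diversity → canopy cover; to pollinator count via invasive grass cover → songbird abundance → beetle infestation → pollinator count); road proximity (to canopy cover via road proximity → understory diversity → canopy cover; to pollinator count via road proximity → songbird abundance → beetle infestation → pollinator count); stream turbidity (to canopy cover via stream turbidity → understory diversity → canopy cover; to pollinator count via stream turbidity → beetle infestation → pollinator count).
Every other variable lacks a causal path to at least one of canopy cover and pollinator count.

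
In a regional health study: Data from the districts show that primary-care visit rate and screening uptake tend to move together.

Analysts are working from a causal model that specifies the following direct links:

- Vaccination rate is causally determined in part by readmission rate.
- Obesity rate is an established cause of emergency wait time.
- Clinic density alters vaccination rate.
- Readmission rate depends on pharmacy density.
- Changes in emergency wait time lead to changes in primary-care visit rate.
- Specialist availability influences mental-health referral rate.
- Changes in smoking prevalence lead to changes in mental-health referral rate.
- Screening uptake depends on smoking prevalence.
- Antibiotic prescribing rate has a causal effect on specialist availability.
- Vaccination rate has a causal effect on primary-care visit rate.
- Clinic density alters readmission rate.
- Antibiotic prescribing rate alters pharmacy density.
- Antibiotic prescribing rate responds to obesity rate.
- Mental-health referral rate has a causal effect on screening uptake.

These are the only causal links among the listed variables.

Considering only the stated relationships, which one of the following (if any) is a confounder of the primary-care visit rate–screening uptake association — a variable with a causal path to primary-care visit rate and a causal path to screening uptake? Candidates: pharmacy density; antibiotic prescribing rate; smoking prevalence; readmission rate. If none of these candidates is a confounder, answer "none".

antibiotic prescribing rate

Antibiotic prescribing rate causes primary-care visit rate (antibiotic prescribing rate → pharmacy density → readmission rate → vaccination rate → primary-care visit rate) and also causes screening uptake (antibiotic prescribing rate → specialist availability → mental-health referral rate → screening uptake); it is a common cause of both.
Each of the other candidates lacks a causal path to at least one of primary-care visit rate and screening uptake, so they do not confound the relationship.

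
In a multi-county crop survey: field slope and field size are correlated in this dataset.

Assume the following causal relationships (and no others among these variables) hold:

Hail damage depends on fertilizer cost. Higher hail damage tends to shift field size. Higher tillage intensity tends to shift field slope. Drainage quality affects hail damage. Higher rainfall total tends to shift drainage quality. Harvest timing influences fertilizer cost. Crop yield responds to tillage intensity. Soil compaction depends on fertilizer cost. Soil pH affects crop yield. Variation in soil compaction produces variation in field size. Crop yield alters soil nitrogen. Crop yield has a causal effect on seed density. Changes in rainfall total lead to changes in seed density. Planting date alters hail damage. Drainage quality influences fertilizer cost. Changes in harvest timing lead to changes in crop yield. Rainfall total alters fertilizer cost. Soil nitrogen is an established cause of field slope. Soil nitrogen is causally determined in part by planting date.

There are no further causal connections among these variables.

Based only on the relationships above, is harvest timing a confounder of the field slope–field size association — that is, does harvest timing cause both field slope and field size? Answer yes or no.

Harvest timing has a causal path to field slope (harvest timing → crop yield → soil nitrogen → field slope) and to field size (harvest timing → fertilizer cost → hail damage → field size), so it is a common cause of both — a confounder.

yes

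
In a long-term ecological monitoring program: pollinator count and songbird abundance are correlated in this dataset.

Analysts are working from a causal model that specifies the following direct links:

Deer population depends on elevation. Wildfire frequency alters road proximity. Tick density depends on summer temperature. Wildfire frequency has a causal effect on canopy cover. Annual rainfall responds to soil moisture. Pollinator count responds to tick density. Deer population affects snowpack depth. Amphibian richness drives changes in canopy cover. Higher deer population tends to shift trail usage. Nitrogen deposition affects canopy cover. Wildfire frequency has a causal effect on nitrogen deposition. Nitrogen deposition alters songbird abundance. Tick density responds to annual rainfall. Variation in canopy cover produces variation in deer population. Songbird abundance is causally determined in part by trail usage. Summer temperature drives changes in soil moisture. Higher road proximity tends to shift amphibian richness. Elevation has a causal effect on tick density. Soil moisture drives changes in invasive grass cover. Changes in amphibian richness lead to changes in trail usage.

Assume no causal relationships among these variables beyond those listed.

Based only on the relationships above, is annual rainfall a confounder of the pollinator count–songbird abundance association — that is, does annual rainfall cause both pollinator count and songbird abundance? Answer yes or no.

no

Annual rainfall has no stated causal path to songbird abundance. A confounder must cause both variables, so annual rainfall does not qualify.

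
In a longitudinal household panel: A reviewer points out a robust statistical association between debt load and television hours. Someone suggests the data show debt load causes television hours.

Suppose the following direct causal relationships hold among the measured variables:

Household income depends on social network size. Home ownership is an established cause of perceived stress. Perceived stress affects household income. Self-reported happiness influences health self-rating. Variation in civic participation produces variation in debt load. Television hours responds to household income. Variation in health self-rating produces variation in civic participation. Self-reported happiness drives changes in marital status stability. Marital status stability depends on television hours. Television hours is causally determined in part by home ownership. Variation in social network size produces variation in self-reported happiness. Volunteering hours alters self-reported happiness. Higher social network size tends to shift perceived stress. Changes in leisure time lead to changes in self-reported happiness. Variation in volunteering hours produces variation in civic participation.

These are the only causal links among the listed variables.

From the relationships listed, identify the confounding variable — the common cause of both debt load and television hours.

Social network size has a causal path to debt load (social network size → self-reported happiness → health self-rating → civic participation → debt load) and a separate causal path to television hours (social network size → household income → television hours), so it is a common cause of both.
No stated relationship gives debt load a causal route to television hours, so the correlation is explained by the shared upstream cause rather than a direct effect.

social network size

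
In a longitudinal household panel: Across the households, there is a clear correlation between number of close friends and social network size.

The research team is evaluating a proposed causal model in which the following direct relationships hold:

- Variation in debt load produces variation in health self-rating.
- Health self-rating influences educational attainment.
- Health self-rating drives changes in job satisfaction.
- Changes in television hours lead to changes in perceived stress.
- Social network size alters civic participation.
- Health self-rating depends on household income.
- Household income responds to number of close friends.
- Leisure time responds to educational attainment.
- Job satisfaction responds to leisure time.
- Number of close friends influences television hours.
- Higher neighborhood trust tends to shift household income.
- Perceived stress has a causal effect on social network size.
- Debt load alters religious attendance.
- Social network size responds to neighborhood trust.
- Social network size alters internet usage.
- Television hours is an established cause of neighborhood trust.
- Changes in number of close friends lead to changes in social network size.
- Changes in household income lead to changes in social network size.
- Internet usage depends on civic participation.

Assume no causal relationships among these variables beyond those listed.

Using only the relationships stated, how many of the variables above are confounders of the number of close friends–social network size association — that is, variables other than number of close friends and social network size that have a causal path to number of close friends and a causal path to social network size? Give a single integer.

0

No listed variable has a causal path to both number of close friends and social network size, so there are no common causes.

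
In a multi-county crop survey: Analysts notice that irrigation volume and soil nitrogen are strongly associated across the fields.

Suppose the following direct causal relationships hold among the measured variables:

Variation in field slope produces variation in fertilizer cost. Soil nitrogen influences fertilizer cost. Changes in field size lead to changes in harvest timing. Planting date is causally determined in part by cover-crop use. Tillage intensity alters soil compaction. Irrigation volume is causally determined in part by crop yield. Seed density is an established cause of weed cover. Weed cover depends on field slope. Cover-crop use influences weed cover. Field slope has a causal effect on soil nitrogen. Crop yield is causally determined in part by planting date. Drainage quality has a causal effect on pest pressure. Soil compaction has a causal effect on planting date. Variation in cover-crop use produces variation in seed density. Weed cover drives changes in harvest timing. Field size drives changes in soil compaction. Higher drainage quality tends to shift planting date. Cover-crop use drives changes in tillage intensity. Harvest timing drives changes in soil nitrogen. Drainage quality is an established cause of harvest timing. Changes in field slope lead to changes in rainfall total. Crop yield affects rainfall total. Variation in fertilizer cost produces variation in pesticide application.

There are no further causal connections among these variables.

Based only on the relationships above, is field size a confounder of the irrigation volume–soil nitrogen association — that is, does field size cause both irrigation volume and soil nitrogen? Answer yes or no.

Field size has a causal path to irrigation volume (field size → soil compaction → planting date → crop yield → irrigation volume) and to soil nitrogen (field size → harvest timing → soil nitrogen), so it is a common cause of both — a confounder.

yes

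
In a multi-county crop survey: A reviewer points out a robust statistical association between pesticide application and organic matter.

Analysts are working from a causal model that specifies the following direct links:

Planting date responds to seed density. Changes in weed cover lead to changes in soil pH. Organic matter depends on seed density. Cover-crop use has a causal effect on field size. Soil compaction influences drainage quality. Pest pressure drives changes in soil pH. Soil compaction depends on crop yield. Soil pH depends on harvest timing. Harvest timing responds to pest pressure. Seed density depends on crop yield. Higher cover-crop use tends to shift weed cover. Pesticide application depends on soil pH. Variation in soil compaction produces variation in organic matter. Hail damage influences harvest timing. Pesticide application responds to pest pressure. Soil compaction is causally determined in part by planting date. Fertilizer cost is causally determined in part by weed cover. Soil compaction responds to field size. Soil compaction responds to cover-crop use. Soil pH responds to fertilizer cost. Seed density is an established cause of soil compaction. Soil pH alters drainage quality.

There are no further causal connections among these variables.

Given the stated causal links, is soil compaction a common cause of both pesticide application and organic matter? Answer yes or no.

no

Soil compaction has no stated causal path to pesticide application. A confounder must cause both variables, so soil compaction does not qualify.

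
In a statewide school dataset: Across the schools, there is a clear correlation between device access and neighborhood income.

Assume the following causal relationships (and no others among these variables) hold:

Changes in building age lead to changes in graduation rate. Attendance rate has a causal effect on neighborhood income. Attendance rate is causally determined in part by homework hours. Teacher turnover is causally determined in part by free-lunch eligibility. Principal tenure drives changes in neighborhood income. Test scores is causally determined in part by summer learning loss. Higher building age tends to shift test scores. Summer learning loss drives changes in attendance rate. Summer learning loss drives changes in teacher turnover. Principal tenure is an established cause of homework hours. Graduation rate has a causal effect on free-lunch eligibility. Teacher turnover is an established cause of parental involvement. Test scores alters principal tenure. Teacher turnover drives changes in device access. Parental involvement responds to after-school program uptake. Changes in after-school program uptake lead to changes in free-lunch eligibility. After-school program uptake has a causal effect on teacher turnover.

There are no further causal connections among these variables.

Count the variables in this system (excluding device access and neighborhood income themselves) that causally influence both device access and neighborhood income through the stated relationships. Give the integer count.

2

The common causes are: building age (to device access via building age → graduation rate → free-lunch eligibility → teacher turnover → device access; to neighborhood income via building age → test scores → principal tenure → neighborhood income); summer learning loss (to device access via summer learning loss → teacher turnover → device access; to neighborhood income via summer learning loss → attendance rate → neighborhood income).
Every other variable lacks a causal path to at least one of device access and neighborhood income.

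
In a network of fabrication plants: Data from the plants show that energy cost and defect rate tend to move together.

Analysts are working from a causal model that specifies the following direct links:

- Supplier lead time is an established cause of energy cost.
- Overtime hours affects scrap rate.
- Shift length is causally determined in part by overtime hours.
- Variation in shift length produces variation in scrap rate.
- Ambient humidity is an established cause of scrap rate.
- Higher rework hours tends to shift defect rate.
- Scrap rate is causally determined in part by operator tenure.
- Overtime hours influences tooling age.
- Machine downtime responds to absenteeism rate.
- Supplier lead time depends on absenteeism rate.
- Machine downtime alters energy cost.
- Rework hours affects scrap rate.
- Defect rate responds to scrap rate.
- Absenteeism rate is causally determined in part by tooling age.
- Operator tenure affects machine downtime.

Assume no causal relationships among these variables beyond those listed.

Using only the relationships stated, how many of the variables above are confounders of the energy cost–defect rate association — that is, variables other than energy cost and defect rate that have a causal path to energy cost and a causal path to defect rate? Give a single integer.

The common causes are: operator tenure (to energy cost via operator tenure → machine downtime → energy cost; to defect rate via operator tenure → scrap rate → defect rate); overtime hours (to energy cost via overtime hours → tooling age → absenteeism rate → machine downtime → energy cost; to defect rate via overtime hours → scrap rate → defect rate).
Every other variable lacks a causal path to at least one of energy cost and defect rate.

2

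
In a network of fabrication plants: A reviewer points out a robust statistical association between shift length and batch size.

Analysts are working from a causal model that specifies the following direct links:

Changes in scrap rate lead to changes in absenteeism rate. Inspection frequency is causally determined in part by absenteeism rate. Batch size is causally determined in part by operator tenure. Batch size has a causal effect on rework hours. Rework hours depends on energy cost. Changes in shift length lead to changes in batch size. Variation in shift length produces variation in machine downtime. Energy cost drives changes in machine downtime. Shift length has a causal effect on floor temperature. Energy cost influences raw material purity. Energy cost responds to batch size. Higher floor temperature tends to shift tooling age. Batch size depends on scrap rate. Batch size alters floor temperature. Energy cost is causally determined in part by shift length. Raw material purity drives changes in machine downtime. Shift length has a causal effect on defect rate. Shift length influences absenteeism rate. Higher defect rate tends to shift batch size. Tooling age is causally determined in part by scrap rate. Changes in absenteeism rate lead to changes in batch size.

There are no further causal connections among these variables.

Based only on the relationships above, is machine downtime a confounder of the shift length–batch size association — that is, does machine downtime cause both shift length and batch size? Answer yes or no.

no

Machine downtime has no stated causal path to either shift length or batch size. A confounder must cause both variables, so machine downtime does not qualify.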